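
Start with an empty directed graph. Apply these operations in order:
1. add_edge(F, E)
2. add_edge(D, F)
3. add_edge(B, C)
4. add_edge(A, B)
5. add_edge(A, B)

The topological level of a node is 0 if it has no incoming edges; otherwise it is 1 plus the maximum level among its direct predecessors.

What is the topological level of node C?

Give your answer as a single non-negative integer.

Op 1: add_edge(F, E). Edges now: 1
Op 2: add_edge(D, F). Edges now: 2
Op 3: add_edge(B, C). Edges now: 3
Op 4: add_edge(A, B). Edges now: 4
Op 5: add_edge(A, B) (duplicate, no change). Edges now: 4
Compute levels (Kahn BFS):
  sources (in-degree 0): A, D
  process A: level=0
    A->B: in-degree(B)=0, level(B)=1, enqueue
  process D: level=0
    D->F: in-degree(F)=0, level(F)=1, enqueue
  process B: level=1
    B->C: in-degree(C)=0, level(C)=2, enqueue
  process F: level=1
    F->E: in-degree(E)=0, level(E)=2, enqueue
  process C: level=2
  process E: level=2
All levels: A:0, B:1, C:2, D:0, E:2, F:1
level(C) = 2

Answer: 2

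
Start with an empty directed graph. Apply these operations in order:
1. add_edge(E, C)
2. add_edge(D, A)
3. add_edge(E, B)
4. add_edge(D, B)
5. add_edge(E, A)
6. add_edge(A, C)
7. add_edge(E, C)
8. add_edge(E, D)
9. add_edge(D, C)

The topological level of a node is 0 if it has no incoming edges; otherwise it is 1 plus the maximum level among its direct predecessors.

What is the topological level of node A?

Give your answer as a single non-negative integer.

Answer: 2

Derivation:
Op 1: add_edge(E, C). Edges now: 1
Op 2: add_edge(D, A). Edges now: 2
Op 3: add_edge(E, B). Edges now: 3
Op 4: add_edge(D, B). Edges now: 4
Op 5: add_edge(E, A). Edges now: 5
Op 6: add_edge(A, C). Edges now: 6
Op 7: add_edge(E, C) (duplicate, no change). Edges now: 6
Op 8: add_edge(E, D). Edges now: 7
Op 9: add_edge(D, C). Edges now: 8
Compute levels (Kahn BFS):
  sources (in-degree 0): E
  process E: level=0
    E->A: in-degree(A)=1, level(A)>=1
    E->B: in-degree(B)=1, level(B)>=1
    E->C: in-degree(C)=2, level(C)>=1
    E->D: in-degree(D)=0, level(D)=1, enqueue
  process D: level=1
    D->A: in-degree(A)=0, level(A)=2, enqueue
    D->B: in-degree(B)=0, level(B)=2, enqueue
    D->C: in-degree(C)=1, level(C)>=2
  process A: level=2
    A->C: in-degree(C)=0, level(C)=3, enqueue
  process B: level=2
  process C: level=3
All levels: A:2, B:2, C:3, D:1, E:0
level(A) = 2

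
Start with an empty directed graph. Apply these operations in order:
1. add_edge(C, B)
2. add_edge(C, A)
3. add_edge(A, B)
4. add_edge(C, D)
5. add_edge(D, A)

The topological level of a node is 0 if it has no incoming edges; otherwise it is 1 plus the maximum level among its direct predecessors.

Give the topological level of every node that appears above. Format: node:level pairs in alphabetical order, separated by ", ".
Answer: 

Op 1: add_edge(C, B). Edges now: 1
Op 2: add_edge(C, A). Edges now: 2
Op 3: add_edge(A, B). Edges now: 3
Op 4: add_edge(C, D). Edges now: 4
Op 5: add_edge(D, A). Edges now: 5
Compute levels (Kahn BFS):
  sources (in-degree 0): C
  process C: level=0
    C->A: in-degree(A)=1, level(A)>=1
    C->B: in-degree(B)=1, level(B)>=1
    C->D: in-degree(D)=0, level(D)=1, enqueue
  process D: level=1
    D->A: in-degree(A)=0, level(A)=2, enqueue
  process A: level=2
    A->B: in-degree(B)=0, level(B)=3, enqueue
  process B: level=3
All levels: A:2, B:3, C:0, D:1

Answer: A:2, B:3, C:0, D:1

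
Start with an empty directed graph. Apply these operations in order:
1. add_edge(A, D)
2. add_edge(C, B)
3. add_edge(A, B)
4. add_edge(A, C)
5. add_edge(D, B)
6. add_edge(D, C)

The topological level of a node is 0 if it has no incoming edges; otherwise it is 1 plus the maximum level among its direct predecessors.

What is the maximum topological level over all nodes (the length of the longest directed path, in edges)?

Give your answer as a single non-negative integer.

Answer: 3

Derivation:
Op 1: add_edge(A, D). Edges now: 1
Op 2: add_edge(C, B). Edges now: 2
Op 3: add_edge(A, B). Edges now: 3
Op 4: add_edge(A, C). Edges now: 4
Op 5: add_edge(D, B). Edges now: 5
Op 6: add_edge(D, C). Edges now: 6
Compute levels (Kahn BFS):
  sources (in-degree 0): A
  process A: level=0
    A->B: in-degree(B)=2, level(B)>=1
    A->C: in-degree(C)=1, level(C)>=1
    A->D: in-degree(D)=0, level(D)=1, enqueue
  process D: level=1
    D->B: in-degree(B)=1, level(B)>=2
    D->C: in-degree(C)=0, level(C)=2, enqueue
  process C: level=2
    C->B: in-degree(B)=0, level(B)=3, enqueue
  process B: level=3
All levels: A:0, B:3, C:2, D:1
max level = 3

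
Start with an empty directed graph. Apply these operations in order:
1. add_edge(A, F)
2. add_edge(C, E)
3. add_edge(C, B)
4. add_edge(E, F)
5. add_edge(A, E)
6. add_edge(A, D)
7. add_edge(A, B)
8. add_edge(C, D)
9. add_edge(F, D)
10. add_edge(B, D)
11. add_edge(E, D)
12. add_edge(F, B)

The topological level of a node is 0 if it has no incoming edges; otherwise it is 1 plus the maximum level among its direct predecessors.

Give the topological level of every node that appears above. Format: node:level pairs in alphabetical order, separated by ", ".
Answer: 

Answer: A:0, B:3, C:0, D:4, E:1, F:2

Derivation:
Op 1: add_edge(A, F). Edges now: 1
Op 2: add_edge(C, E). Edges now: 2
Op 3: add_edge(C, B). Edges now: 3
Op 4: add_edge(E, F). Edges now: 4
Op 5: add_edge(A, E). Edges now: 5
Op 6: add_edge(A, D). Edges now: 6
Op 7: add_edge(A, B). Edges now: 7
Op 8: add_edge(C, D). Edges now: 8
Op 9: add_edge(F, D). Edges now: 9
Op 10: add_edge(B, D). Edges now: 10
Op 11: add_edge(E, D). Edges now: 11
Op 12: add_edge(F, B). Edges now: 12
Compute levels (Kahn BFS):
  sources (in-degree 0): A, C
  process A: level=0
    A->B: in-degree(B)=2, level(B)>=1
    A->D: in-degree(D)=4, level(D)>=1
    A->E: in-degree(E)=1, level(E)>=1
    A->F: in-degree(F)=1, level(F)>=1
  process C: level=0
    C->B: in-degree(B)=1, level(B)>=1
    C->D: in-degree(D)=3, level(D)>=1
    C->E: in-degree(E)=0, level(E)=1, enqueue
  process E: level=1
    E->D: in-degree(D)=2, level(D)>=2
    E->F: in-degree(F)=0, level(F)=2, enqueue
  process F: level=2
    F->B: in-degree(B)=0, level(B)=3, enqueue
    F->D: in-degree(D)=1, level(D)>=3
  process B: level=3
    B->D: in-degree(D)=0, level(D)=4, enqueue
  process D: level=4
All levels: A:0, B:3, C:0, D:4, E:1, F:2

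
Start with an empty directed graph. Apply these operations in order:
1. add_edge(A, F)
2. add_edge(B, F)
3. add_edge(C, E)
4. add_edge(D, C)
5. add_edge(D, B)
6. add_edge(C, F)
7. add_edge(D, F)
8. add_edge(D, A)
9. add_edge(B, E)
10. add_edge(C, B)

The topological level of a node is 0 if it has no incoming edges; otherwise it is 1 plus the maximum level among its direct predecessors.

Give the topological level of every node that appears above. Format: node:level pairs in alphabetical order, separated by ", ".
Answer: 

Answer: A:1, B:2, C:1, D:0, E:3, F:3

Derivation:
Op 1: add_edge(A, F). Edges now: 1
Op 2: add_edge(B, F). Edges now: 2
Op 3: add_edge(C, E). Edges now: 3
Op 4: add_edge(D, C). Edges now: 4
Op 5: add_edge(D, B). Edges now: 5
Op 6: add_edge(C, F). Edges now: 6
Op 7: add_edge(D, F). Edges now: 7
Op 8: add_edge(D, A). Edges now: 8
Op 9: add_edge(B, E). Edges now: 9
Op 10: add_edge(C, B). Edges now: 10
Compute levels (Kahn BFS):
  sources (in-degree 0): D
  process D: level=0
    D->A: in-degree(A)=0, level(A)=1, enqueue
    D->B: in-degree(B)=1, level(B)>=1
    D->C: in-degree(C)=0, level(C)=1, enqueue
    D->F: in-degree(F)=3, level(F)>=1
  process A: level=1
    A->F: in-degree(F)=2, level(F)>=2
  process C: level=1
    C->B: in-degree(B)=0, level(B)=2, enqueue
    C->E: in-degree(E)=1, level(E)>=2
    C->F: in-degree(F)=1, level(F)>=2
  process B: level=2
    B->E: in-degree(E)=0, level(E)=3, enqueue
    B->F: in-degree(F)=0, level(F)=3, enqueue
  process E: level=3
  process F: level=3
All levels: A:1, B:2, C:1, D:0, E:3, F:3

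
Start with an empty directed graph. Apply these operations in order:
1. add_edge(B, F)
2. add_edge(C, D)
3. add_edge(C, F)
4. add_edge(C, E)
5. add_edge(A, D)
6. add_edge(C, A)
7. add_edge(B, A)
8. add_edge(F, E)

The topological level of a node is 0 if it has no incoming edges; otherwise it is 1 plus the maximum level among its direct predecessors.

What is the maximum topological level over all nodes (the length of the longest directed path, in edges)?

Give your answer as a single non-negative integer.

Op 1: add_edge(B, F). Edges now: 1
Op 2: add_edge(C, D). Edges now: 2
Op 3: add_edge(C, F). Edges now: 3
Op 4: add_edge(C, E). Edges now: 4
Op 5: add_edge(A, D). Edges now: 5
Op 6: add_edge(C, A). Edges now: 6
Op 7: add_edge(B, A). Edges now: 7
Op 8: add_edge(F, E). Edges now: 8
Compute levels (Kahn BFS):
  sources (in-degree 0): B, C
  process B: level=0
    B->A: in-degree(A)=1, level(A)>=1
    B->F: in-degree(F)=1, level(F)>=1
  process C: level=0
    C->A: in-degree(A)=0, level(A)=1, enqueue
    C->D: in-degree(D)=1, level(D)>=1
    C->E: in-degree(E)=1, level(E)>=1
    C->F: in-degree(F)=0, level(F)=1, enqueue
  process A: level=1
    A->D: in-degree(D)=0, level(D)=2, enqueue
  process F: level=1
    F->E: in-degree(E)=0, level(E)=2, enqueue
  process D: level=2
  process E: level=2
All levels: A:1, B:0, C:0, D:2, E:2, F:1
max level = 2

Answer: 2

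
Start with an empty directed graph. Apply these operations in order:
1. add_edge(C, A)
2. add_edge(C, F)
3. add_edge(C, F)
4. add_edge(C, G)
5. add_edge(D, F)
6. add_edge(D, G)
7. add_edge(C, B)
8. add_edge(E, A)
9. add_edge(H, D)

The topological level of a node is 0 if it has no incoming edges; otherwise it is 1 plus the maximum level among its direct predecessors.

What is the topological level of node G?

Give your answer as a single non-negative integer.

Op 1: add_edge(C, A). Edges now: 1
Op 2: add_edge(C, F). Edges now: 2
Op 3: add_edge(C, F) (duplicate, no change). Edges now: 2
Op 4: add_edge(C, G). Edges now: 3
Op 5: add_edge(D, F). Edges now: 4
Op 6: add_edge(D, G). Edges now: 5
Op 7: add_edge(C, B). Edges now: 6
Op 8: add_edge(E, A). Edges now: 7
Op 9: add_edge(H, D). Edges now: 8
Compute levels (Kahn BFS):
  sources (in-degree 0): C, E, H
  process C: level=0
    C->A: in-degree(A)=1, level(A)>=1
    C->B: in-degree(B)=0, level(B)=1, enqueue
    C->F: in-degree(F)=1, level(F)>=1
    C->G: in-degree(G)=1, level(G)>=1
  process E: level=0
    E->A: in-degree(A)=0, level(A)=1, enqueue
  process H: level=0
    H->D: in-degree(D)=0, level(D)=1, enqueue
  process B: level=1
  process A: level=1
  process D: level=1
    D->F: in-degree(F)=0, level(F)=2, enqueue
    D->G: in-degree(G)=0, level(G)=2, enqueue
  process F: level=2
  process G: level=2
All levels: A:1, B:1, C:0, D:1, E:0, F:2, G:2, H:0
level(G) = 2

Answer: 2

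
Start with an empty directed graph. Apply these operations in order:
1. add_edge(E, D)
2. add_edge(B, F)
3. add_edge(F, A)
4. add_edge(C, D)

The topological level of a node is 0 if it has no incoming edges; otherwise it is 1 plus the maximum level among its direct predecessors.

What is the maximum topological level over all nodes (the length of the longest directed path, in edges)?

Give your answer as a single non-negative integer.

Op 1: add_edge(E, D). Edges now: 1
Op 2: add_edge(B, F). Edges now: 2
Op 3: add_edge(F, A). Edges now: 3
Op 4: add_edge(C, D). Edges now: 4
Compute levels (Kahn BFS):
  sources (in-degree 0): B, C, E
  process B: level=0
    B->F: in-degree(F)=0, level(F)=1, enqueue
  process C: level=0
    C->D: in-degree(D)=1, level(D)>=1
  process E: level=0
    E->D: in-degree(D)=0, level(D)=1, enqueue
  process F: level=1
    F->A: in-degree(A)=0, level(A)=2, enqueue
  process D: level=1
  process A: level=2
All levels: A:2, B:0, C:0, D:1, E:0, F:1
max level = 2

Answer: 2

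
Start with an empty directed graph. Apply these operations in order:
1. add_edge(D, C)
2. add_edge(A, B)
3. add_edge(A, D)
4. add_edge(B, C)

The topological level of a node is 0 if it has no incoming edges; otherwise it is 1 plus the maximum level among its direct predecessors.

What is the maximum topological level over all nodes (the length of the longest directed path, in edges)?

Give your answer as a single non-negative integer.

Op 1: add_edge(D, C). Edges now: 1
Op 2: add_edge(A, B). Edges now: 2
Op 3: add_edge(A, D). Edges now: 3
Op 4: add_edge(B, C). Edges now: 4
Compute levels (Kahn BFS):
  sources (in-degree 0): A
  process A: level=0
    A->B: in-degree(B)=0, level(B)=1, enqueue
    A->D: in-degree(D)=0, level(D)=1, enqueue
  process B: level=1
    B->C: in-degree(C)=1, level(C)>=2
  process D: level=1
    D->C: in-degree(C)=0, level(C)=2, enqueue
  process C: level=2
All levels: A:0, B:1, C:2, D:1
max level = 2

Answer: 2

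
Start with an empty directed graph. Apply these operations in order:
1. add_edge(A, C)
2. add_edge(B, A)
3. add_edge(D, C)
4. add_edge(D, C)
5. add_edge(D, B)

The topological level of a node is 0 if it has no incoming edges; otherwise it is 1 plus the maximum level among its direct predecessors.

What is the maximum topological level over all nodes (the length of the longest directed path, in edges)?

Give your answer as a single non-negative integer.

Answer: 3

Derivation:
Op 1: add_edge(A, C). Edges now: 1
Op 2: add_edge(B, A). Edges now: 2
Op 3: add_edge(D, C). Edges now: 3
Op 4: add_edge(D, C) (duplicate, no change). Edges now: 3
Op 5: add_edge(D, B). Edges now: 4
Compute levels (Kahn BFS):
  sources (in-degree 0): D
  process D: level=0
    D->B: in-degree(B)=0, level(B)=1, enqueue
    D->C: in-degree(C)=1, level(C)>=1
  process B: level=1
    B->A: in-degree(A)=0, level(A)=2, enqueue
  process A: level=2
    A->C: in-degree(C)=0, level(C)=3, enqueue
  process C: level=3
All levels: A:2, B:1, C:3, D:0
max level = 3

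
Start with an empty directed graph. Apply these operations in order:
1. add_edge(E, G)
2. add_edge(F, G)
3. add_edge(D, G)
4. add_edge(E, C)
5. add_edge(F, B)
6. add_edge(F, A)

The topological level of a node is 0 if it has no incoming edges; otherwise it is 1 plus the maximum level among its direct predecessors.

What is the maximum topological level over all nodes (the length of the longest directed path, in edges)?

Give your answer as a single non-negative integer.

Answer: 1

Derivation:
Op 1: add_edge(E, G). Edges now: 1
Op 2: add_edge(F, G). Edges now: 2
Op 3: add_edge(D, G). Edges now: 3
Op 4: add_edge(E, C). Edges now: 4
Op 5: add_edge(F, B). Edges now: 5
Op 6: add_edge(F, A). Edges now: 6
Compute levels (Kahn BFS):
  sources (in-degree 0): D, E, F
  process D: level=0
    D->G: in-degree(G)=2, level(G)>=1
  process E: level=0
    E->C: in-degree(C)=0, level(C)=1, enqueue
    E->G: in-degree(G)=1, level(G)>=1
  process F: level=0
    F->A: in-degree(A)=0, level(A)=1, enqueue
    F->B: in-degree(B)=0, level(B)=1, enqueue
    F->G: in-degree(G)=0, level(G)=1, enqueue
  process C: level=1
  process A: level=1
  process B: level=1
  process G: level=1
All levels: A:1, B:1, C:1, D:0, E:0, F:0, G:1
max level = 1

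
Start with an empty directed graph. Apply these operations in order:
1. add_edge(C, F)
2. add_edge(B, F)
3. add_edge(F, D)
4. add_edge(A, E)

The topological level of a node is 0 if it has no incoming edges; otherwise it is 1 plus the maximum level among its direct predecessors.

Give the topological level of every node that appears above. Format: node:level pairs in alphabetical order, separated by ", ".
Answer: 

Op 1: add_edge(C, F). Edges now: 1
Op 2: add_edge(B, F). Edges now: 2
Op 3: add_edge(F, D). Edges now: 3
Op 4: add_edge(A, E). Edges now: 4
Compute levels (Kahn BFS):
  sources (in-degree 0): A, B, C
  process A: level=0
    A->E: in-degree(E)=0, level(E)=1, enqueue
  process B: level=0
    B->F: in-degree(F)=1, level(F)>=1
  process C: level=0
    C->F: in-degree(F)=0, level(F)=1, enqueue
  process E: level=1
  process F: level=1
    F->D: in-degree(D)=0, level(D)=2, enqueue
  process D: level=2
All levels: A:0, B:0, C:0, D:2, E:1, F:1

Answer: A:0, B:0, C:0, D:2, E:1, F:1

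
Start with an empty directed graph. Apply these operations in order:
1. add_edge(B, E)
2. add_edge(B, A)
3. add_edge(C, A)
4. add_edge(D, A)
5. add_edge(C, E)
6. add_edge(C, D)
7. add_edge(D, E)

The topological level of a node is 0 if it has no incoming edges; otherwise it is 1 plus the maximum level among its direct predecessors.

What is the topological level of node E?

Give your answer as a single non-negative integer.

Answer: 2

Derivation:
Op 1: add_edge(B, E). Edges now: 1
Op 2: add_edge(B, A). Edges now: 2
Op 3: add_edge(C, A). Edges now: 3
Op 4: add_edge(D, A). Edges now: 4
Op 5: add_edge(C, E). Edges now: 5
Op 6: add_edge(C, D). Edges now: 6
Op 7: add_edge(D, E). Edges now: 7
Compute levels (Kahn BFS):
  sources (in-degree 0): B, C
  process B: level=0
    B->A: in-degree(A)=2, level(A)>=1
    B->E: in-degree(E)=2, level(E)>=1
  process C: level=0
    C->A: in-degree(A)=1, level(A)>=1
    C->D: in-degree(D)=0, level(D)=1, enqueue
    C->E: in-degree(E)=1, level(E)>=1
  process D: level=1
    D->A: in-degree(A)=0, level(A)=2, enqueue
    D->E: in-degree(E)=0, level(E)=2, enqueue
  process A: level=2
  process E: level=2
All levels: A:2, B:0, C:0, D:1, E:2
level(E) = 2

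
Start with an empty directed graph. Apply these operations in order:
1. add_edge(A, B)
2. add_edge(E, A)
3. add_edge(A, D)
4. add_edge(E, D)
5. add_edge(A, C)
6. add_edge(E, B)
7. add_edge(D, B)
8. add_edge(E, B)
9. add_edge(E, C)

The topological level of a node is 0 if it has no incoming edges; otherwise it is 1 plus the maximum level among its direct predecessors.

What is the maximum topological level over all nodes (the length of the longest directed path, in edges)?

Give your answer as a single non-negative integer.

Answer: 3

Derivation:
Op 1: add_edge(A, B). Edges now: 1
Op 2: add_edge(E, A). Edges now: 2
Op 3: add_edge(A, D). Edges now: 3
Op 4: add_edge(E, D). Edges now: 4
Op 5: add_edge(A, C). Edges now: 5
Op 6: add_edge(E, B). Edges now: 6
Op 7: add_edge(D, B). Edges now: 7
Op 8: add_edge(E, B) (duplicate, no change). Edges now: 7
Op 9: add_edge(E, C). Edges now: 8
Compute levels (Kahn BFS):
  sources (in-degree 0): E
  process E: level=0
    E->A: in-degree(A)=0, level(A)=1, enqueue
    E->B: in-degree(B)=2, level(B)>=1
    E->C: in-degree(C)=1, level(C)>=1
    E->D: in-degree(D)=1, level(D)>=1
  process A: level=1
    A->B: in-degree(B)=1, level(B)>=2
    A->C: in-degree(C)=0, level(C)=2, enqueue
    A->D: in-degree(D)=0, level(D)=2, enqueue
  process C: level=2
  process D: level=2
    D->B: in-degree(B)=0, level(B)=3, enqueue
  process B: level=3
All levels: A:1, B:3, C:2, D:2, E:0
max level = 3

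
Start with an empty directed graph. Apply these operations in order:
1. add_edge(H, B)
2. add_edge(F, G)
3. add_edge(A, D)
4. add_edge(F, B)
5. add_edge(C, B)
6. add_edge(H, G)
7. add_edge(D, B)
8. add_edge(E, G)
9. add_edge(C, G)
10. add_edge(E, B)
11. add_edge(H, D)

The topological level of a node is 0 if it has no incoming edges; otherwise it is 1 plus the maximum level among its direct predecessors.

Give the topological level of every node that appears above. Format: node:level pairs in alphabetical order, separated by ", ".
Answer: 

Op 1: add_edge(H, B). Edges now: 1
Op 2: add_edge(F, G). Edges now: 2
Op 3: add_edge(A, D). Edges now: 3
Op 4: add_edge(F, B). Edges now: 4
Op 5: add_edge(C, B). Edges now: 5
Op 6: add_edge(H, G). Edges now: 6
Op 7: add_edge(D, B). Edges now: 7
Op 8: add_edge(E, G). Edges now: 8
Op 9: add_edge(C, G). Edges now: 9
Op 10: add_edge(E, B). Edges now: 10
Op 11: add_edge(H, D). Edges now: 11
Compute levels (Kahn BFS):
  sources (in-degree 0): A, C, E, F, H
  process A: level=0
    A->D: in-degree(D)=1, level(D)>=1
  process C: level=0
    C->B: in-degree(B)=4, level(B)>=1
    C->G: in-degree(G)=3, level(G)>=1
  process E: level=0
    E->B: in-degree(B)=3, level(B)>=1
    E->G: in-degree(G)=2, level(G)>=1
  process F: level=0
    F->B: in-degree(B)=2, level(B)>=1
    F->G: in-degree(G)=1, level(G)>=1
  process H: level=0
    H->B: in-degree(B)=1, level(B)>=1
    H->D: in-degree(D)=0, level(D)=1, enqueue
    H->G: in-degree(G)=0, level(G)=1, enqueue
  process D: level=1
    D->B: in-degree(B)=0, level(B)=2, enqueue
  process G: level=1
  process B: level=2
All levels: A:0, B:2, C:0, D:1, E:0, F:0, G:1, H:0

Answer: A:0, B:2, C:0, D:1, E:0, F:0, G:1, H:0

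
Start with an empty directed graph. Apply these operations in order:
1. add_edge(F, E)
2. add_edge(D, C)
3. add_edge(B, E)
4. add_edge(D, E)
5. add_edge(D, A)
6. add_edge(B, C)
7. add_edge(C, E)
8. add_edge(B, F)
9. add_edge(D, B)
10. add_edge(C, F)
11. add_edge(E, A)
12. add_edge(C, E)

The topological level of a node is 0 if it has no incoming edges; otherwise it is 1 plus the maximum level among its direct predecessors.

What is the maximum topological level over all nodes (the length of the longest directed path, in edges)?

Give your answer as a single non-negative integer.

Op 1: add_edge(F, E). Edges now: 1
Op 2: add_edge(D, C). Edges now: 2
Op 3: add_edge(B, E). Edges now: 3
Op 4: add_edge(D, E). Edges now: 4
Op 5: add_edge(D, A). Edges now: 5
Op 6: add_edge(B, C). Edges now: 6
Op 7: add_edge(C, E). Edges now: 7
Op 8: add_edge(B, F). Edges now: 8
Op 9: add_edge(D, B). Edges now: 9
Op 10: add_edge(C, F). Edges now: 10
Op 11: add_edge(E, A). Edges now: 11
Op 12: add_edge(C, E) (duplicate, no change). Edges now: 11
Compute levels (Kahn BFS):
  sources (in-degree 0): D
  process D: level=0
    D->A: in-degree(A)=1, level(A)>=1
    D->B: in-degree(B)=0, level(B)=1, enqueue
    D->C: in-degree(C)=1, level(C)>=1
    D->E: in-degree(E)=3, level(E)>=1
  process B: level=1
    B->C: in-degree(C)=0, level(C)=2, enqueue
    B->E: in-degree(E)=2, level(E)>=2
    B->F: in-degree(F)=1, level(F)>=2
  process C: level=2
    C->E: in-degree(E)=1, level(E)>=3
    C->F: in-degree(F)=0, level(F)=3, enqueue
  process F: level=3
    F->E: in-degree(E)=0, level(E)=4, enqueue
  process E: level=4
    E->A: in-degree(A)=0, level(A)=5, enqueue
  process A: level=5
All levels: A:5, B:1, C:2, D:0, E:4, F:3
max level = 5

Answer: 5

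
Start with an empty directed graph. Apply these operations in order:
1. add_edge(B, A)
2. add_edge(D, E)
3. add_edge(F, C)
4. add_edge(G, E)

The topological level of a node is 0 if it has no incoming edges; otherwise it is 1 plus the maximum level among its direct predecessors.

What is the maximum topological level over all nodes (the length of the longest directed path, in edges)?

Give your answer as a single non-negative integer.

Answer: 1

Derivation:
Op 1: add_edge(B, A). Edges now: 1
Op 2: add_edge(D, E). Edges now: 2
Op 3: add_edge(F, C). Edges now: 3
Op 4: add_edge(G, E). Edges now: 4
Compute levels (Kahn BFS):
  sources (in-degree 0): B, D, F, G
  process B: level=0
    B->A: in-degree(A)=0, level(A)=1, enqueue
  process D: level=0
    D->E: in-degree(E)=1, level(E)>=1
  process F: level=0
    F->C: in-degree(C)=0, level(C)=1, enqueue
  process G: level=0
    G->E: in-degree(E)=0, level(E)=1, enqueue
  process A: level=1
  process C: level=1
  process E: level=1
All levels: A:1, B:0, C:1, D:0, E:1, F:0, G:0
max level = 1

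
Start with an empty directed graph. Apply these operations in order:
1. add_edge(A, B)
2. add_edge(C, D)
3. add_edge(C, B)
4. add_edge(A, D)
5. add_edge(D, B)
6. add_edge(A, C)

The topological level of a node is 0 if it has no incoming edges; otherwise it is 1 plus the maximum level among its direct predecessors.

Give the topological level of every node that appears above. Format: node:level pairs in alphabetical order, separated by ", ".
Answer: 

Answer: A:0, B:3, C:1, D:2

Derivation:
Op 1: add_edge(A, B). Edges now: 1
Op 2: add_edge(C, D). Edges now: 2
Op 3: add_edge(C, B). Edges now: 3
Op 4: add_edge(A, D). Edges now: 4
Op 5: add_edge(D, B). Edges now: 5
Op 6: add_edge(A, C). Edges now: 6
Compute levels (Kahn BFS):
  sources (in-degree 0): A
  process A: level=0
    A->B: in-degree(B)=2, level(B)>=1
    A->C: in-degree(C)=0, level(C)=1, enqueue
    A->D: in-degree(D)=1, level(D)>=1
  process C: level=1
    C->B: in-degree(B)=1, level(B)>=2
    C->D: in-degree(D)=0, level(D)=2, enqueue
  process D: level=2
    D->B: in-degree(B)=0, level(B)=3, enqueue
  process B: level=3
All levels: A:0, B:3, C:1, D:2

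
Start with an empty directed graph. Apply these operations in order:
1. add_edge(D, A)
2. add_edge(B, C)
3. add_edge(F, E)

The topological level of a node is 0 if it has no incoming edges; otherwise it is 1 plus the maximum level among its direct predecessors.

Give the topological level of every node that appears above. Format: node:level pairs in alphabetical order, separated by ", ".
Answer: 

Answer: A:1, B:0, C:1, D:0, E:1, F:0

Derivation:
Op 1: add_edge(D, A). Edges now: 1
Op 2: add_edge(B, C). Edges now: 2
Op 3: add_edge(F, E). Edges now: 3
Compute levels (Kahn BFS):
  sources (in-degree 0): B, D, F
  process B: level=0
    B->C: in-degree(C)=0, level(C)=1, enqueue
  process D: level=0
    D->A: in-degree(A)=0, level(A)=1, enqueue
  process F: level=0
    F->E: in-degree(E)=0, level(E)=1, enqueue
  process C: level=1
  process A: level=1
  process E: level=1
All levels: A:1, B:0, C:1, D:0, E:1, F:0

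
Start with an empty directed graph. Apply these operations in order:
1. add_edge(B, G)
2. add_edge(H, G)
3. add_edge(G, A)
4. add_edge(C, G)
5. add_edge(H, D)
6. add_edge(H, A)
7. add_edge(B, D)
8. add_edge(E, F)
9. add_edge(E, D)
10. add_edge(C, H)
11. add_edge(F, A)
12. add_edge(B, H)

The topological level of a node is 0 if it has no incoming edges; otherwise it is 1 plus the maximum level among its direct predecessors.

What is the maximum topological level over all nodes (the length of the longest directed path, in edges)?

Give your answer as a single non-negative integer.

Op 1: add_edge(B, G). Edges now: 1
Op 2: add_edge(H, G). Edges now: 2
Op 3: add_edge(G, A). Edges now: 3
Op 4: add_edge(C, G). Edges now: 4
Op 5: add_edge(H, D). Edges now: 5
Op 6: add_edge(H, A). Edges now: 6
Op 7: add_edge(B, D). Edges now: 7
Op 8: add_edge(E, F). Edges now: 8
Op 9: add_edge(E, D). Edges now: 9
Op 10: add_edge(C, H). Edges now: 10
Op 11: add_edge(F, A). Edges now: 11
Op 12: add_edge(B, H). Edges now: 12
Compute levels (Kahn BFS):
  sources (in-degree 0): B, C, E
  process B: level=0
    B->D: in-degree(D)=2, level(D)>=1
    B->G: in-degree(G)=2, level(G)>=1
    B->H: in-degree(H)=1, level(H)>=1
  process C: level=0
    C->G: in-degree(G)=1, level(G)>=1
    C->H: in-degree(H)=0, level(H)=1, enqueue
  process E: level=0
    E->D: in-degree(D)=1, level(D)>=1
    E->F: in-degree(F)=0, level(F)=1, enqueue
  process H: level=1
    H->A: in-degree(A)=2, level(A)>=2
    H->D: in-degree(D)=0, level(D)=2, enqueue
    H->G: in-degree(G)=0, level(G)=2, enqueue
  process F: level=1
    F->A: in-degree(A)=1, level(A)>=2
  process D: level=2
  process G: level=2
    G->A: in-degree(A)=0, level(A)=3, enqueue
  process A: level=3
All levels: A:3, B:0, C:0, D:2, E:0, F:1, G:2, H:1
max level = 3

Answer: 3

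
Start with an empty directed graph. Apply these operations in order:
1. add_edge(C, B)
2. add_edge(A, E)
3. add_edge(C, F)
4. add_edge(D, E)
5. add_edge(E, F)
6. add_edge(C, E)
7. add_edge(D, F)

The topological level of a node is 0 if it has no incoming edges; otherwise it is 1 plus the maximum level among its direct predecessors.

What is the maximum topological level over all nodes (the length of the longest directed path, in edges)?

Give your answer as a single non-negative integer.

Answer: 2

Derivation:
Op 1: add_edge(C, B). Edges now: 1
Op 2: add_edge(A, E). Edges now: 2
Op 3: add_edge(C, F). Edges now: 3
Op 4: add_edge(D, E). Edges now: 4
Op 5: add_edge(E, F). Edges now: 5
Op 6: add_edge(C, E). Edges now: 6
Op 7: add_edge(D, F). Edges now: 7
Compute levels (Kahn BFS):
  sources (in-degree 0): A, C, D
  process A: level=0
    A->E: in-degree(E)=2, level(E)>=1
  process C: level=0
    C->B: in-degree(B)=0, level(B)=1, enqueue
    C->E: in-degree(E)=1, level(E)>=1
    C->F: in-degree(F)=2, level(F)>=1
  process D: level=0
    D->E: in-degree(E)=0, level(E)=1, enqueue
    D->F: in-degree(F)=1, level(F)>=1
  process B: level=1
  process E: level=1
    E->F: in-degree(F)=0, level(F)=2, enqueue
  process F: level=2
All levels: A:0, B:1, C:0, D:0, E:1, F:2
max level = 2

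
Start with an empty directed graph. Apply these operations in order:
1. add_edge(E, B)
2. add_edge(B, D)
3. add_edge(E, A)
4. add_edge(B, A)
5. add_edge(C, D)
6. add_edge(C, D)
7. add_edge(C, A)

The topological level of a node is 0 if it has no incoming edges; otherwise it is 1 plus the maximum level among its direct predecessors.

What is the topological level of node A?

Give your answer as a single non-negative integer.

Answer: 2

Derivation:
Op 1: add_edge(E, B). Edges now: 1
Op 2: add_edge(B, D). Edges now: 2
Op 3: add_edge(E, A). Edges now: 3
Op 4: add_edge(B, A). Edges now: 4
Op 5: add_edge(C, D). Edges now: 5
Op 6: add_edge(C, D) (duplicate, no change). Edges now: 5
Op 7: add_edge(C, A). Edges now: 6
Compute levels (Kahn BFS):
  sources (in-degree 0): C, E
  process C: level=0
    C->A: in-degree(A)=2, level(A)>=1
    C->D: in-degree(D)=1, level(D)>=1
  process E: level=0
    E->A: in-degree(A)=1, level(A)>=1
    E->B: in-degree(B)=0, level(B)=1, enqueue
  process B: level=1
    B->A: in-degree(A)=0, level(A)=2, enqueue
    B->D: in-degree(D)=0, level(D)=2, enqueue
  process A: level=2
  process D: level=2
All levels: A:2, B:1, C:0, D:2, E:0
level(A) = 2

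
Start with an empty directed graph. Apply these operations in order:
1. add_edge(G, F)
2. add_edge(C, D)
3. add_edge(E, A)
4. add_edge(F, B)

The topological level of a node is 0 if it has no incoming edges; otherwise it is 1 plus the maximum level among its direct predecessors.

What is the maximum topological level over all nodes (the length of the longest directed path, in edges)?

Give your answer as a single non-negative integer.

Op 1: add_edge(G, F). Edges now: 1
Op 2: add_edge(C, D). Edges now: 2
Op 3: add_edge(E, A). Edges now: 3
Op 4: add_edge(F, B). Edges now: 4
Compute levels (Kahn BFS):
  sources (in-degree 0): C, E, G
  process C: level=0
    C->D: in-degree(D)=0, level(D)=1, enqueue
  process E: level=0
    E->A: in-degree(A)=0, level(A)=1, enqueue
  process G: level=0
    G->F: in-degree(F)=0, level(F)=1, enqueue
  process D: level=1
  process A: level=1
  process F: level=1
    F->B: in-degree(B)=0, level(B)=2, enqueue
  process B: level=2
All levels: A:1, B:2, C:0, D:1, E:0, F:1, G:0
max level = 2

Answer: 2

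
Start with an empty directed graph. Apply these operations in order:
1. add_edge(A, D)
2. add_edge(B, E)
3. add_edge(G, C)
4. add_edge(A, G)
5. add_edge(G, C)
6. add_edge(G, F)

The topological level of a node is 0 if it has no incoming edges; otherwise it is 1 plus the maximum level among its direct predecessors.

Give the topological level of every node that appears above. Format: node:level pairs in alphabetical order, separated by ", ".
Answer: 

Answer: A:0, B:0, C:2, D:1, E:1, F:2, G:1

Derivation:
Op 1: add_edge(A, D). Edges now: 1
Op 2: add_edge(B, E). Edges now: 2
Op 3: add_edge(G, C). Edges now: 3
Op 4: add_edge(A, G). Edges now: 4
Op 5: add_edge(G, C) (duplicate, no change). Edges now: 4
Op 6: add_edge(G, F). Edges now: 5
Compute levels (Kahn BFS):
  sources (in-degree 0): A, B
  process A: level=0
    A->D: in-degree(D)=0, level(D)=1, enqueue
    A->G: in-degree(G)=0, level(G)=1, enqueue
  process B: level=0
    B->E: in-degree(E)=0, level(E)=1, enqueue
  process D: level=1
  process G: level=1
    G->C: in-degree(C)=0, level(C)=2, enqueue
    G->F: in-degree(F)=0, level(F)=2, enqueue
  process E: level=1
  process C: level=2
  process F: level=2
All levels: A:0, B:0, C:2, D:1, E:1, F:2, G:1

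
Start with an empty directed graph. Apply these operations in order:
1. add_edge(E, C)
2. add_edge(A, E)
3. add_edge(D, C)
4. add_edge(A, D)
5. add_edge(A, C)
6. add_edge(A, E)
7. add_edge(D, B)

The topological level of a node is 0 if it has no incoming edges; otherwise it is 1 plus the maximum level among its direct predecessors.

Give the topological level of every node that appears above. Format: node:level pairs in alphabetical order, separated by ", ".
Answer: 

Answer: A:0, B:2, C:2, D:1, E:1

Derivation:
Op 1: add_edge(E, C). Edges now: 1
Op 2: add_edge(A, E). Edges now: 2
Op 3: add_edge(D, C). Edges now: 3
Op 4: add_edge(A, D). Edges now: 4
Op 5: add_edge(A, C). Edges now: 5
Op 6: add_edge(A, E) (duplicate, no change). Edges now: 5
Op 7: add_edge(D, B). Edges now: 6
Compute levels (Kahn BFS):
  sources (in-degree 0): A
  process A: level=0
    A->C: in-degree(C)=2, level(C)>=1
    A->D: in-degree(D)=0, level(D)=1, enqueue
    A->E: in-degree(E)=0, level(E)=1, enqueue
  process D: level=1
    D->B: in-degree(B)=0, level(B)=2, enqueue
    D->C: in-degree(C)=1, level(C)>=2
  process E: level=1
    E->C: in-degree(C)=0, level(C)=2, enqueue
  process B: level=2
  process C: level=2
All levels: A:0, B:2, C:2, D:1, E:1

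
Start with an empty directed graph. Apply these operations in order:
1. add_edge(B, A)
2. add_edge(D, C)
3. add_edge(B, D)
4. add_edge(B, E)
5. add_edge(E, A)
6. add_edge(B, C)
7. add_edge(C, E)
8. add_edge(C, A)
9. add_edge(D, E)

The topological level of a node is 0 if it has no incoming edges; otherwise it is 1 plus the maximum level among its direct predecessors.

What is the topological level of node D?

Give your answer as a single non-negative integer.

Answer: 1

Derivation:
Op 1: add_edge(B, A). Edges now: 1
Op 2: add_edge(D, C). Edges now: 2
Op 3: add_edge(B, D). Edges now: 3
Op 4: add_edge(B, E). Edges now: 4
Op 5: add_edge(E, A). Edges now: 5
Op 6: add_edge(B, C). Edges now: 6
Op 7: add_edge(C, E). Edges now: 7
Op 8: add_edge(C, A). Edges now: 8
Op 9: add_edge(D, E). Edges now: 9
Compute levels (Kahn BFS):
  sources (in-degree 0): B
  process B: level=0
    B->A: in-degree(A)=2, level(A)>=1
    B->C: in-degree(C)=1, level(C)>=1
    B->D: in-degree(D)=0, level(D)=1, enqueue
    B->E: in-degree(E)=2, level(E)>=1
  process D: level=1
    D->C: in-degree(C)=0, level(C)=2, enqueue
    D->E: in-degree(E)=1, level(E)>=2
  process C: level=2
    C->A: in-degree(A)=1, level(A)>=3
    C->E: in-degree(E)=0, level(E)=3, enqueue
  process E: level=3
    E->A: in-degree(A)=0, level(A)=4, enqueue
  process A: level=4
All levels: A:4, B:0, C:2, D:1, E:3
level(D) = 1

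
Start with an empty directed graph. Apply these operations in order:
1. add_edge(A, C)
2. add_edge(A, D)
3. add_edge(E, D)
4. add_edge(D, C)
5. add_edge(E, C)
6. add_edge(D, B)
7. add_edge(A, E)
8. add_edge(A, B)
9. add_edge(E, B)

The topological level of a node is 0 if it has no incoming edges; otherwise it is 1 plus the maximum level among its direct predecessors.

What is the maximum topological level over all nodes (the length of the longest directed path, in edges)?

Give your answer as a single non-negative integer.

Answer: 3

Derivation:
Op 1: add_edge(A, C). Edges now: 1
Op 2: add_edge(A, D). Edges now: 2
Op 3: add_edge(E, D). Edges now: 3
Op 4: add_edge(D, C). Edges now: 4
Op 5: add_edge(E, C). Edges now: 5
Op 6: add_edge(D, B). Edges now: 6
Op 7: add_edge(A, E). Edges now: 7
Op 8: add_edge(A, B). Edges now: 8
Op 9: add_edge(E, B). Edges now: 9
Compute levels (Kahn BFS):
  sources (in-degree 0): A
  process A: level=0
    A->B: in-degree(B)=2, level(B)>=1
    A->C: in-degree(C)=2, level(C)>=1
    A->D: in-degree(D)=1, level(D)>=1
    A->E: in-degree(E)=0, level(E)=1, enqueue
  process E: level=1
    E->B: in-degree(B)=1, level(B)>=2
    E->C: in-degree(C)=1, level(C)>=2
    E->D: in-degree(D)=0, level(D)=2, enqueue
  process D: level=2
    D->B: in-degree(B)=0, level(B)=3, enqueue
    D->C: in-degree(C)=0, level(C)=3, enqueue
  process B: level=3
  process C: level=3
All levels: A:0, B:3, C:3, D:2, E:1
max level = 3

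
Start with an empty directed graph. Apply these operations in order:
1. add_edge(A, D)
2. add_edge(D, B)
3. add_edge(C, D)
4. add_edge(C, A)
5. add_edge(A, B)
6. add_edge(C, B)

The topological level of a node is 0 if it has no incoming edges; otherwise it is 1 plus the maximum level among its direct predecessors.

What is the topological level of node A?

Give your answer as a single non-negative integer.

Op 1: add_edge(A, D). Edges now: 1
Op 2: add_edge(D, B). Edges now: 2
Op 3: add_edge(C, D). Edges now: 3
Op 4: add_edge(C, A). Edges now: 4
Op 5: add_edge(A, B). Edges now: 5
Op 6: add_edge(C, B). Edges now: 6
Compute levels (Kahn BFS):
  sources (in-degree 0): C
  process C: level=0
    C->A: in-degree(A)=0, level(A)=1, enqueue
    C->B: in-degree(B)=2, level(B)>=1
    C->D: in-degree(D)=1, level(D)>=1
  process A: level=1
    A->B: in-degree(B)=1, level(B)>=2
    A->D: in-degree(D)=0, level(D)=2, enqueue
  process D: level=2
    D->B: in-degree(B)=0, level(B)=3, enqueue
  process B: level=3
All levels: A:1, B:3, C:0, D:2
level(A) = 1

Answer: 1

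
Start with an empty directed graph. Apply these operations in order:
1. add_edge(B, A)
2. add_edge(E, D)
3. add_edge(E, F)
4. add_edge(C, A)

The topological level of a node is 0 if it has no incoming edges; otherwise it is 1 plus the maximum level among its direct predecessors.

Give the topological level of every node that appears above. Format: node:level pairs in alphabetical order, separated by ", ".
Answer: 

Op 1: add_edge(B, A). Edges now: 1
Op 2: add_edge(E, D). Edges now: 2
Op 3: add_edge(E, F). Edges now: 3
Op 4: add_edge(C, A). Edges now: 4
Compute levels (Kahn BFS):
  sources (in-degree 0): B, C, E
  process B: level=0
    B->A: in-degree(A)=1, level(A)>=1
  process C: level=0
    C->A: in-degree(A)=0, level(A)=1, enqueue
  process E: level=0
    E->D: in-degree(D)=0, level(D)=1, enqueue
    E->F: in-degree(F)=0, level(F)=1, enqueue
  process A: level=1
  process D: level=1
  process F: level=1
All levels: A:1, B:0, C:0, D:1, E:0, F:1

Answer: A:1, B:0, C:0, D:1, E:0, F:1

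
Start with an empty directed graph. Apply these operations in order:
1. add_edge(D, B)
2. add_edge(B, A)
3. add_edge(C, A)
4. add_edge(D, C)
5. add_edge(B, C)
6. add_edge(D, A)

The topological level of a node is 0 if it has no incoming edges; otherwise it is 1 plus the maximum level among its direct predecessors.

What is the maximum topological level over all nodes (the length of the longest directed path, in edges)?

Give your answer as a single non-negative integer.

Op 1: add_edge(D, B). Edges now: 1
Op 2: add_edge(B, A). Edges now: 2
Op 3: add_edge(C, A). Edges now: 3
Op 4: add_edge(D, C). Edges now: 4
Op 5: add_edge(B, C). Edges now: 5
Op 6: add_edge(D, A). Edges now: 6
Compute levels (Kahn BFS):
  sources (in-degree 0): D
  process D: level=0
    D->A: in-degree(A)=2, level(A)>=1
    D->B: in-degree(B)=0, level(B)=1, enqueue
    D->C: in-degree(C)=1, level(C)>=1
  process B: level=1
    B->A: in-degree(A)=1, level(A)>=2
    B->C: in-degree(C)=0, level(C)=2, enqueue
  process C: level=2
    C->A: in-degree(A)=0, level(A)=3, enqueue
  process A: level=3
All levels: A:3, B:1, C:2, D:0
max level = 3

Answer: 3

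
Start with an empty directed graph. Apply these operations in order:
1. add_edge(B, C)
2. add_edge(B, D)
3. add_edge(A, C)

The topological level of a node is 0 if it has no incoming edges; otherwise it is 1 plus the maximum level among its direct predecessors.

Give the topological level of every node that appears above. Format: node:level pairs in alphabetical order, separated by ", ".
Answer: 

Op 1: add_edge(B, C). Edges now: 1
Op 2: add_edge(B, D). Edges now: 2
Op 3: add_edge(A, C). Edges now: 3
Compute levels (Kahn BFS):
  sources (in-degree 0): A, B
  process A: level=0
    A->C: in-degree(C)=1, level(C)>=1
  process B: level=0
    B->C: in-degree(C)=0, level(C)=1, enqueue
    B->D: in-degree(D)=0, level(D)=1, enqueue
  process C: level=1
  process D: level=1
All levels: A:0, B:0, C:1, D:1

Answer: A:0, B:0, C:1, D:1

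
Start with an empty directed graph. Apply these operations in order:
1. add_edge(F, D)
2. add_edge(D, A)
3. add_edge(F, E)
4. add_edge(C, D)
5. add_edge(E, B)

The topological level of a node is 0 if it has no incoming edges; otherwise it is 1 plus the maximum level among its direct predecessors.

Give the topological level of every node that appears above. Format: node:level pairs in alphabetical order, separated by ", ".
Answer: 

Op 1: add_edge(F, D). Edges now: 1
Op 2: add_edge(D, A). Edges now: 2
Op 3: add_edge(F, E). Edges now: 3
Op 4: add_edge(C, D). Edges now: 4
Op 5: add_edge(E, B). Edges now: 5
Compute levels (Kahn BFS):
  sources (in-degree 0): C, F
  process C: level=0
    C->D: in-degree(D)=1, level(D)>=1
  process F: level=0
    F->D: in-degree(D)=0, level(D)=1, enqueue
    F->E: in-degree(E)=0, level(E)=1, enqueue
  process D: level=1
    D->A: in-degree(A)=0, level(A)=2, enqueue
  process E: level=1
    E->B: in-degree(B)=0, level(B)=2, enqueue
  process A: level=2
  process B: level=2
All levels: A:2, B:2, C:0, D:1, E:1, F:0

Answer: A:2, B:2, C:0, D:1, E:1, F:0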